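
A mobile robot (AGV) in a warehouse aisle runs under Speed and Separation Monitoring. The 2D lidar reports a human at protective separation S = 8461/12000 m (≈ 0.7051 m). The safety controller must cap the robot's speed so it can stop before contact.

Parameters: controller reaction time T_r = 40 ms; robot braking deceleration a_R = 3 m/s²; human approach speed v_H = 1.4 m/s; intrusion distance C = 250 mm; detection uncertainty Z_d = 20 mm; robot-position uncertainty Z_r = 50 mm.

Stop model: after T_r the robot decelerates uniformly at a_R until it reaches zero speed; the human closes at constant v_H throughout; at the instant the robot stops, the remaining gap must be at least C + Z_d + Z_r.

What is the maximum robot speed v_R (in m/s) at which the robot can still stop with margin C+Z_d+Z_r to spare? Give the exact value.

collect terms ⇒ (1/6)·v_R² + (38/75)·v_R + (-3949/12000) = 0
  disc = (38/75)² − 4·(1/6)·(-3949/12000) = 4761/10000 ; √disc = 69/100
  v_R = (−(38/75) + 69/100) / (2·(1/6)) = 11/20 m/s
check:
stop time T_s = (11/20)/3 = 0.1833 s
reaction-phase robot travel = 0.5500·0.0400 = 0.0220 m
robot under decel: 0.5500²/(2·3.0000) = 0.0504 m
human over T_r+T_s: 1.4000·(0.0400+0.1833) = 0.3127 m
C+Z_d+Z_r = 0.2500+0.0200+0.0500 = 0.3200 m
sum ≈ 0.0220+0.0504+0.3127+0.3200 ≈ 0.7051 m = S ✓

v_R_max = 11/20 m/s = 0.5500 m/s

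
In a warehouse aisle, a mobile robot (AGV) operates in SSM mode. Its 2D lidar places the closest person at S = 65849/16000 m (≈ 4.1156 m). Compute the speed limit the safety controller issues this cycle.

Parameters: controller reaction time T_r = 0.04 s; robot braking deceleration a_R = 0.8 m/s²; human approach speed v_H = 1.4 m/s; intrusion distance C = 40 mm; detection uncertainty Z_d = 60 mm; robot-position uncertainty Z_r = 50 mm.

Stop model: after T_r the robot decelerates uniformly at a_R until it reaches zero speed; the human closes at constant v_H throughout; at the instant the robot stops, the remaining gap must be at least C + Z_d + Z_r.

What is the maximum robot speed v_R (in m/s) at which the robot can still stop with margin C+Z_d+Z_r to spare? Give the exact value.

v_R_max = 29/20 m/s = 1.4500 m/s

collect terms ⇒ (5/8)·v_R² + (179/100)·v_R + (-62553/16000) = 0
  disc = (179/100)² − 4·(5/8)·(-62553/16000) = 2076481/160000 ; √disc = 1441/400
  v_R = (−(179/100) + 1441/400) / (2·(5/8)) = 29/20 m/s
check:
braking lasts T_s = (29/20)/(4/5) = 1.8125 s
robot in T_r: 1.4500·0.0400 = 0.0580 m
braking distance = 1.4500²/(2·0.8000) = 1.3141 m
person approaches 1.4000·(0.0400+1.8125) = 2.5935 m
margins: 0.0400+0.0600+0.0500 = 0.1500 m
sum ≈ 0.0580+1.3141+2.5935+0.1500 ≈ 4.1156 m = S ✓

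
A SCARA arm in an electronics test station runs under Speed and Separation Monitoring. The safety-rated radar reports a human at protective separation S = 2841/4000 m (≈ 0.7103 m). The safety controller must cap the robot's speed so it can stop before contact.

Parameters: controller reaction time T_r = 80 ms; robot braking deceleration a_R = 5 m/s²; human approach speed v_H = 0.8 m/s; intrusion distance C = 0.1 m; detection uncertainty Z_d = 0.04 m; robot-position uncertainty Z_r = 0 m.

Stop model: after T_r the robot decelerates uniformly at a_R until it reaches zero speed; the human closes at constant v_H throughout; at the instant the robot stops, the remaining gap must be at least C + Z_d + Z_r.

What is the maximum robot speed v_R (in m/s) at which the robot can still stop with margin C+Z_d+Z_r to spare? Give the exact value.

collect terms ⇒ (1/10)·v_R² + (6/25)·v_R + (-81/160) = 0
  disc = (6/25)² − 4·(1/10)·(-81/160) = 2601/10000 ; √disc = 51/100
  v_R = (−(6/25) + 51/100) / (2·(1/10)) = 27/20 m/s
check:
T_s = v_R/a_R = (27/20)/5 = 0.2700 s
reaction-phase robot travel = 1.3500·0.0800 = 0.1080 m
robot under decel: 1.3500²/(2·5.0000) = 0.1822 m
human over T_r+T_s: 0.8000·(0.0800+0.2700) = 0.2800 m
C+Z_d+Z_r = 0.1000+0.0400+0.0000 = 0.1400 m
sum ≈ 0.1080+0.1822+0.2800+0.1400 ≈ 0.7103 m = S ✓

v_R_max = 27/20 m/s = 1.3500 m/s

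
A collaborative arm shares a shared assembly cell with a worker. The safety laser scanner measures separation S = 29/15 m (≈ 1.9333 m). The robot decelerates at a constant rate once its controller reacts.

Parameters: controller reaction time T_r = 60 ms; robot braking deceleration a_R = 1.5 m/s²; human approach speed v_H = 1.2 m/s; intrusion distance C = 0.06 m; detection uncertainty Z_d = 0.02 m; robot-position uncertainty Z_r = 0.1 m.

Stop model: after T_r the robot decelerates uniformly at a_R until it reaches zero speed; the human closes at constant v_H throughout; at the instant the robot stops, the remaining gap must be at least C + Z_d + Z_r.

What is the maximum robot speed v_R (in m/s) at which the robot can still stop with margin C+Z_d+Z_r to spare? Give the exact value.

collect terms ⇒ (1/3)·v_R² + (43/50)·v_R + (-1261/750) = 0
  disc = (43/50)² − 4·(1/3)·(-1261/750) = 67081/22500 ; √disc = 259/150
  v_R = (−(43/50) + 259/150) / (2·(1/3)) = 13/10 m/s
check:
T_s = v_R/a_R = (13/10)/(3/2) = 0.8667 s
robot covers v_R·T_r = 1.3000·0.0600 = 0.0780 m before braking
braking distance = 1.3000²/(2·1.5000) = 0.5633 m
human over T_r+T_s: 1.2000·(0.0600+0.8667) = 1.1120 m
residual clearance needed = 0.0600+0.0200+0.1000 = 0.1800 m
sum ≈ 0.0780+0.5633+1.1120+0.1800 ≈ 1.9333 m = S ✓

v_R_max = 13/10 m/s = 1.3000 m/s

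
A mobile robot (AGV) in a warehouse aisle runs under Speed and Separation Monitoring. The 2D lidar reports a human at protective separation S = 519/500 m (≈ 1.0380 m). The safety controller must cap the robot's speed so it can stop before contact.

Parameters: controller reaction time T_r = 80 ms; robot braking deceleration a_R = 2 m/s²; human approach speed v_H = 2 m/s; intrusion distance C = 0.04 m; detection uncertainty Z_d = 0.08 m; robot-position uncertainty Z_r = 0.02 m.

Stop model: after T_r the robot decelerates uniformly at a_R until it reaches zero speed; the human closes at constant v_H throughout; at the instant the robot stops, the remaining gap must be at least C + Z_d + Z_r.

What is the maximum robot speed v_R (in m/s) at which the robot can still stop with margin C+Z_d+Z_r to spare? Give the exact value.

at the boundary: (1/4)·v² + (27/25)·v + (-369/500) = 0
  disc = (27/25)² − 4·(1/4)·(-369/500) = 4761/2500 ; √disc = 69/50
  v_R = (−(27/25) + 69/50) / (2·(1/4)) = 3/5 m/s
check:
T_s = v_R/a_R = (3/5)/2 = 0.3000 s
robot covers v_R·T_r = 0.6000·0.0800 = 0.0480 m before braking
robot under decel: 0.6000²/(2·2.0000) = 0.0900 m
human closes 2.0000·0.3800 = 0.7600 m
C+Z_d+Z_r = 0.0400+0.0800+0.0200 = 0.1400 m
sum ≈ 0.0480+0.0900+0.7600+0.1400 ≈ 1.0380 m = S ✓

v_R_max = 3/5 m/s = 0.6000 m/s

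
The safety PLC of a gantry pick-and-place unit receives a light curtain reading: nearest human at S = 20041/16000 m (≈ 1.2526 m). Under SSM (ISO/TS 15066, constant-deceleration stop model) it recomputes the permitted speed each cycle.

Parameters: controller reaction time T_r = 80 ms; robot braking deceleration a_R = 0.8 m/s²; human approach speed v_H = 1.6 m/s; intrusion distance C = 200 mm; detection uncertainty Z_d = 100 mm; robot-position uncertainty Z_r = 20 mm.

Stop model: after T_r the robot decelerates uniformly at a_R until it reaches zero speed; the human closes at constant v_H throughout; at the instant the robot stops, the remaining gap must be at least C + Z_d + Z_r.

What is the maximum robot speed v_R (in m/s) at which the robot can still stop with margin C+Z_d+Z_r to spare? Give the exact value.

v_R_max = 7/20 m/s = 0.3500 m/s

quadratic (5/8)·v² + (52/25)·v + (-12873/16000) = 0
  disc = (52/25)² − 4·(5/8)·(-12873/16000) = 1014049/160000 ; √disc = 1007/400
  v_R = (−(52/25) + 1007/400) / (2·(5/8)) = 7/20 m/s
check:
braking lasts T_s = (7/20)/(4/5) = 0.4375 s
robot covers v_R·T_r = 0.3500·0.0800 = 0.0280 m before braking
braking distance = 0.3500²/(2·0.8000) = 0.0766 m
human over T_r+T_s: 1.6000·(0.0800+0.4375) = 0.8280 m
residual clearance needed = 0.2000+0.1000+0.0200 = 0.3200 m
sum ≈ 0.0280+0.0766+0.8280+0.3200 ≈ 1.2526 m = S ✓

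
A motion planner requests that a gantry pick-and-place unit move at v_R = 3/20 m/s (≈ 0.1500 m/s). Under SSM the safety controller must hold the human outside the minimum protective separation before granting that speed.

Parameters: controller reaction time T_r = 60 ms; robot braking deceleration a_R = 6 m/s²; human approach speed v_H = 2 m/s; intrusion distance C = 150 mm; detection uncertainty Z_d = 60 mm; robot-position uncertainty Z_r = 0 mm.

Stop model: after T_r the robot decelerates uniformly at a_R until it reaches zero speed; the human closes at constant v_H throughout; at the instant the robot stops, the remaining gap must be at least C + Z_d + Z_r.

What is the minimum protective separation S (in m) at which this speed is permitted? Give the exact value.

braking lasts T_s = (3/20)/6 = 0.0250 s
reaction-phase robot travel = 0.1500·0.0600 = 0.0090 m
braking distance = 0.1500²/(2·6.0000) = 0.0019 m
person approaches 2.0000·(0.0600+0.0250) = 0.1700 m
residual clearance needed = 0.1500+0.0600+0.0000 = 0.2100 m
S_min ≈ 0.0090+0.0019+0.1700+0.2100  ⇒  S_min = 3127/8000 m

S_min = 3127/8000 m = 0.3909 m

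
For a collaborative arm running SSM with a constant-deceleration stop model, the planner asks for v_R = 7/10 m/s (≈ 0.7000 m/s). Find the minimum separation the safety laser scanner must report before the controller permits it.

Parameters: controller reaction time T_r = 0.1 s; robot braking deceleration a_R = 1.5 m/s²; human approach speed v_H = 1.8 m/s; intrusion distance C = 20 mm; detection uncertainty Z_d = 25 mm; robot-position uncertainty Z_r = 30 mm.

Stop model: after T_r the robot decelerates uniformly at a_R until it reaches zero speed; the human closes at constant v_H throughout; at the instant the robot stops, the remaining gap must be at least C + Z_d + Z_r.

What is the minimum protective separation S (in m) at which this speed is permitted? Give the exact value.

T_s = v_R/a_R = (7/10)/(3/2) = 0.4667 s
robot covers v_R·T_r = 0.7000·0.1000 = 0.0700 m before braking
braking distance = 0.7000²/(2·1.5000) = 0.1633 m
person approaches 1.8000·(0.1000+0.4667) = 1.0200 m
C+Z_d+Z_r = 0.0200+0.0250+0.0300 = 0.0750 m
S_min ≈ 0.0700+0.1633+1.0200+0.0750  ⇒  S_min = 797/600 m

S_min = 797/600 m = 1.3283 m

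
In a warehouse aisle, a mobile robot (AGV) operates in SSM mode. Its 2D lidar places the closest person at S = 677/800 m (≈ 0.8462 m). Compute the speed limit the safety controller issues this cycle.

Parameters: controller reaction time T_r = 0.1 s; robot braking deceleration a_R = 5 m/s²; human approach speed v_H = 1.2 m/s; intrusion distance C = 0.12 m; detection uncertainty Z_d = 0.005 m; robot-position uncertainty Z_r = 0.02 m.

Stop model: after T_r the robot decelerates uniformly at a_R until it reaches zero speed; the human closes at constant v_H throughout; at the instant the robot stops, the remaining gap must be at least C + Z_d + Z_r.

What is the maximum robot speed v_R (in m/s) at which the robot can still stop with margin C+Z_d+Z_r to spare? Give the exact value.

v_R_max = 5/4 m/s = 1.2500 m/s

quadratic (1/10)·v² + (17/50)·v + (-93/160) = 0
  disc = (17/50)² − 4·(1/10)·(-93/160) = 3481/10000 ; √disc = 59/100
  v_R = (−(17/50) + 59/100) / (2·(1/10)) = 5/4 m/s
check:
stop time T_s = (5/4)/5 = 0.2500 s
robot in T_r: 1.2500·0.1000 = 0.1250 m
robot under decel: 1.2500²/(2·5.0000) = 0.1562 m
human closes 1.2000·0.3500 = 0.4200 m
residual clearance needed = 0.1200+0.0050+0.0200 = 0.1450 m
sum ≈ 0.1250+0.1562+0.4200+0.1450 ≈ 0.8462 m = S ✓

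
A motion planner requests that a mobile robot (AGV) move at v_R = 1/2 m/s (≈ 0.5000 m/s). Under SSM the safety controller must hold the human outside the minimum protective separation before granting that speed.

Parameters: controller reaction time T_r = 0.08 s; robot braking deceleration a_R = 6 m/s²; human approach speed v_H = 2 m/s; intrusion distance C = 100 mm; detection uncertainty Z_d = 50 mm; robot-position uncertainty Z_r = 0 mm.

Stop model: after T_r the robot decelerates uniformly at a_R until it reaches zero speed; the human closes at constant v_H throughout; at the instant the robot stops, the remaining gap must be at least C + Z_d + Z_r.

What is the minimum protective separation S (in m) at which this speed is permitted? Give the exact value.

T_s = v_R/a_R = (1/2)/6 = 0.0833 s
robot covers v_R·T_r = 0.5000·0.0800 = 0.0400 m before braking
robot under decel: 0.5000²/(2·6.0000) = 0.0208 m
human closes 2.0000·0.1633 = 0.3267 m
residual clearance needed = 0.1000+0.0500+0.0000 = 0.1500 m
S_min ≈ 0.0400+0.0208+0.3267+0.1500  ⇒  S_min = 43/80 m

S_min = 43/80 m = 0.5375 m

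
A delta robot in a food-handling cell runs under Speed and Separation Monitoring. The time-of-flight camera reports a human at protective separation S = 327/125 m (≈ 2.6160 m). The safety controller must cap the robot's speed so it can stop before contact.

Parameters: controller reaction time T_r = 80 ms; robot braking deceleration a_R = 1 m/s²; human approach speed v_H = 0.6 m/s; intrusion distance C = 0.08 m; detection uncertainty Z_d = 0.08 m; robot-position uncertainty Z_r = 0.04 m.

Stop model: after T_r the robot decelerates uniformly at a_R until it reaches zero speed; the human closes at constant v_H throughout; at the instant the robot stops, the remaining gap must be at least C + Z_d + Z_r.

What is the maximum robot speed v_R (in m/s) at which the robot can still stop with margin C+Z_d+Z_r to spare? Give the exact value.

at the boundary: (1/2)·v² + (17/25)·v + (-296/125) = 0
  disc = (17/25)² − 4·(1/2)·(-296/125) = 3249/625 ; √disc = 57/25
  v_R = (−(17/25) + 57/25) / (2·(1/2)) = 8/5 m/s
check:
stop time T_s = (8/5)/1 = 1.6000 s
robot covers v_R·T_r = 1.6000·0.0800 = 0.1280 m before braking
braking distance = 1.6000²/(2·1.0000) = 1.2800 m
human over T_r+T_s: 0.6000·(0.0800+1.6000) = 1.0080 m
residual clearance needed = 0.0800+0.0800+0.0400 = 0.2000 m
sum ≈ 0.1280+1.2800+1.0080+0.2000 ≈ 2.6160 m = S ✓

v_R_max = 8/5 m/s = 1.6000 m/s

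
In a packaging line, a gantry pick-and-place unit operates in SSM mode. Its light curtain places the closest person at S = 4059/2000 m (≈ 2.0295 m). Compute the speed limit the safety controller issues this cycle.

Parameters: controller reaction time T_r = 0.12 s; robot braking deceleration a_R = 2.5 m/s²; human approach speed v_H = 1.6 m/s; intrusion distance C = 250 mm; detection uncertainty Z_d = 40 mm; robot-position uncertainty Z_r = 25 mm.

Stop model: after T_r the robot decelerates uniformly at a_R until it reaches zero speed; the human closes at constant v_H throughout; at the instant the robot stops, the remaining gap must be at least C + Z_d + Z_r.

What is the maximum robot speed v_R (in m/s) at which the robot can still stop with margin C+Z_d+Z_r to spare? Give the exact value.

v_R_max = 29/20 m/s = 1.4500 m/s

collect terms ⇒ (1/5)·v_R² + (19/25)·v_R + (-609/400) = 0
  disc = (19/25)² − 4·(1/5)·(-609/400) = 4489/2500 ; √disc = 67/50
  v_R = (−(19/25) + 67/50) / (2·(1/5)) = 29/20 m/s
check:
braking lasts T_s = (29/20)/(5/2) = 0.5800 s
robot covers v_R·T_r = 1.4500·0.1200 = 0.1740 m before braking
robot under decel: 1.4500²/(2·2.5000) = 0.4205 m
person approaches 1.6000·(0.1200+0.5800) = 1.1200 m
residual clearance needed = 0.2500+0.0400+0.0250 = 0.3150 m
sum ≈ 0.1740+0.4205+1.1200+0.3150 ≈ 2.0295 m = S ✓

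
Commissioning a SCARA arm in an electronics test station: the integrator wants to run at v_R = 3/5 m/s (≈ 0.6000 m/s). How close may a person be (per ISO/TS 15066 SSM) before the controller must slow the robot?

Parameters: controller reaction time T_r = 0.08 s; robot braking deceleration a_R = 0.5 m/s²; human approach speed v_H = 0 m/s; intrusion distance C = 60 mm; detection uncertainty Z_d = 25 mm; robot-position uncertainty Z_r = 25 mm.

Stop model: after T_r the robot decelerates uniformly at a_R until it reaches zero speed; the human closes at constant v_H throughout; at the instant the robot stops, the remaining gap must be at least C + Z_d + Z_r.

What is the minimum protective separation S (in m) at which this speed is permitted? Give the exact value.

S_min = 259/500 m = 0.5180 m

braking lasts T_s = (3/5)/(1/2) = 1.2000 s
robot in T_r: 0.6000·0.0800 = 0.0480 m
robot covers 0.6000·1.2000 − ½·0.5000·1.2000² = 0.3600 m while stopping
human over T_r+T_s: 0.0000·(0.0800+1.2000) = 0.0000 m
C+Z_d+Z_r = 0.0600+0.0250+0.0250 = 0.1100 m
S_min ≈ 0.0480+0.3600+0.0000+0.1100  ⇒  S_min = 259/500 m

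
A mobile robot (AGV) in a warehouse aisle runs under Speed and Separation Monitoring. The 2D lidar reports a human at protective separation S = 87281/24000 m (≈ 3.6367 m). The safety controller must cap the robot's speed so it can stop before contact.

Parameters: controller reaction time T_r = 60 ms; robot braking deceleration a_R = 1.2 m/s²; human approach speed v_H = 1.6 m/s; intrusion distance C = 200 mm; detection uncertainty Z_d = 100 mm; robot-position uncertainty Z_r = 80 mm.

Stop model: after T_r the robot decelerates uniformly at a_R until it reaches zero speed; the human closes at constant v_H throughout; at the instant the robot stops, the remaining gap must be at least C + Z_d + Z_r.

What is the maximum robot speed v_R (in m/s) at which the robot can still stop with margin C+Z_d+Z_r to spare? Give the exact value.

v_R_max = 31/20 m/s = 1.5500 m/s

at the boundary: (5/12)·v² + (209/150)·v + (-75857/24000) = 0
  disc = (209/150)² − 4·(5/12)·(-75857/24000) = 288369/40000 ; √disc = 537/200
  v_R = (−(209/150) + 537/200) / (2·(5/12)) = 31/20 m/s
check:
T_s = v_R/a_R = (31/20)/(6/5) = 1.2917 s
reaction-phase robot travel = 1.5500·0.0600 = 0.0930 m
robot under decel: 1.5500²/(2·1.2000) = 1.0010 m
human over T_r+T_s: 1.6000·(0.0600+1.2917) = 2.1627 m
C+Z_d+Z_r = 0.2000+0.1000+0.0800 = 0.3800 m
sum ≈ 0.0930+1.0010+2.1627+0.3800 ≈ 3.6367 m = S ✓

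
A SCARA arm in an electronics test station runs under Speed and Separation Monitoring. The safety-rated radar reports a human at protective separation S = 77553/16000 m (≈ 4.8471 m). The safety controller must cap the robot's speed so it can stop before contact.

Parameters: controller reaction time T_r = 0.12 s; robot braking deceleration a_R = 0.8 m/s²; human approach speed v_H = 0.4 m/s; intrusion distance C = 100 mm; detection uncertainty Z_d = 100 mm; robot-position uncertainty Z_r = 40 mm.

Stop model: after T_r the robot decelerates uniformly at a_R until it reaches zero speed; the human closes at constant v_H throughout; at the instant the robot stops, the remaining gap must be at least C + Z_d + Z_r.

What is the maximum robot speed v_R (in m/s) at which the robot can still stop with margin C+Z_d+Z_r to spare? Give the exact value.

collect terms ⇒ (5/8)·v_R² + (31/50)·v_R + (-14589/3200) = 0
  disc = (31/50)² − 4·(5/8)·(-14589/3200) = 1885129/160000 ; √disc = 1373/400
  v_R = (−(31/50) + 1373/400) / (2·(5/8)) = 9/4 m/s
check:
stop time T_s = (9/4)/(4/5) = 2.8125 s
robot covers v_R·T_r = 2.2500·0.1200 = 0.2700 m before braking
robot covers 2.2500·2.8125 − ½·0.8000·2.8125² = 3.1641 m while stopping
human over T_r+T_s: 0.4000·(0.1200+2.8125) = 1.1730 m
residual clearance needed = 0.1000+0.1000+0.0400 = 0.2400 m
sum ≈ 0.2700+3.1641+1.1730+0.2400 ≈ 4.8471 m = S ✓

v_R_max = 9/4 m/s = 2.2500 m/s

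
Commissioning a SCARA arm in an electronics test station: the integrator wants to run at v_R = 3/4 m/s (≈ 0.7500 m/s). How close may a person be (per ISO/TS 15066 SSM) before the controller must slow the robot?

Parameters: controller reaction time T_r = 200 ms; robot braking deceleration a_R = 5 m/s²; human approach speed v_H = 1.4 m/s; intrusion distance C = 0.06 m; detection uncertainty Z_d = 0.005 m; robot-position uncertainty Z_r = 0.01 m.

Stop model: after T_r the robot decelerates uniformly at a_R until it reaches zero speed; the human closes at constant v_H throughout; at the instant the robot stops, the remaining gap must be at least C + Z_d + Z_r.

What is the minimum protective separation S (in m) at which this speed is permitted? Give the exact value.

stop time T_s = (3/4)/5 = 0.1500 s
reaction-phase robot travel = 0.7500·0.2000 = 0.1500 m
robot covers 0.7500·0.1500 − ½·5.0000·0.1500² = 0.0563 m while stopping
human closes 1.4000·0.3500 = 0.4900 m
C+Z_d+Z_r = 0.0600+0.0050+0.0100 = 0.0750 m
S_min ≈ 0.1500+0.0563+0.4900+0.0750  ⇒  S_min = 617/800 m

S_min = 617/800 m = 0.7712 m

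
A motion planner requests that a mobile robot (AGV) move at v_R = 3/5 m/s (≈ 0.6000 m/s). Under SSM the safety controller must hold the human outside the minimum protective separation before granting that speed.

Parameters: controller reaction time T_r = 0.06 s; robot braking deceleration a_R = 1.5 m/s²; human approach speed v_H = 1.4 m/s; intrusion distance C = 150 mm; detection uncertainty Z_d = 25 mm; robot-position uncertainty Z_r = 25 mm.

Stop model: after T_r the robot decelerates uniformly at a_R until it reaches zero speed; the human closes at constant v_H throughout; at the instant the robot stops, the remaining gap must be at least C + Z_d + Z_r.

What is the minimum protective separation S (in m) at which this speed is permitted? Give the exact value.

S_min = 1 m = 1.0000 m

braking lasts T_s = (3/5)/(3/2) = 0.4000 s
robot covers v_R·T_r = 0.6000·0.0600 = 0.0360 m before braking
robot covers 0.6000·0.4000 − ½·1.5000·0.4000² = 0.1200 m while stopping
person approaches 1.4000·(0.0600+0.4000) = 0.6440 m
C+Z_d+Z_r = 0.1500+0.0250+0.0250 = 0.2000 m
S_min ≈ 0.0360+0.1200+0.6440+0.2000  ⇒  S_min = 1 m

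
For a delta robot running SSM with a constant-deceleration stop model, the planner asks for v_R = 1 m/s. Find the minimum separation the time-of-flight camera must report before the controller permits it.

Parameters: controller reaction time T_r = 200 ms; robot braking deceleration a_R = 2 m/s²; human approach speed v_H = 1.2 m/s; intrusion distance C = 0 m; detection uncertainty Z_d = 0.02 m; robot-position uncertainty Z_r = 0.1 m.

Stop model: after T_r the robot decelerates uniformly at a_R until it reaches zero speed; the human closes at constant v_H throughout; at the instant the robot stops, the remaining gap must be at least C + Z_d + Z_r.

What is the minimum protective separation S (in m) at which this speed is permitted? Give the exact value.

stop time T_s = 1/2 = 0.5000 s
robot in T_r: 1.0000·0.2000 = 0.2000 m
robot under decel: 1.0000²/(2·2.0000) = 0.2500 m
human over T_r+T_s: 1.2000·(0.2000+0.5000) = 0.8400 m
margins: 0.0000+0.0200+0.1000 = 0.1200 m
S_min ≈ 0.2000+0.2500+0.8400+0.1200  ⇒  S_min = 141/100 m

S_min = 141/100 m = 1.4100 m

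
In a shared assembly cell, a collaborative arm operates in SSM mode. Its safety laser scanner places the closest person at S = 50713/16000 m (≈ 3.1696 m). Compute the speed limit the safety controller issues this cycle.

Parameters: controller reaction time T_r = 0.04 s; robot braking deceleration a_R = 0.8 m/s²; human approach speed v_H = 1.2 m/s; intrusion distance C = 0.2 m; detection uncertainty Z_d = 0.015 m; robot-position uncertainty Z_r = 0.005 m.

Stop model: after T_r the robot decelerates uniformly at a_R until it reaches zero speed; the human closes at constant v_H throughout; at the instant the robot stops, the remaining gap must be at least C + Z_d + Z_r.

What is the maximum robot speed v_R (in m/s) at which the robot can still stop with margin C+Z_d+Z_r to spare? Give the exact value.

quadratic (5/8)·v² + (77/50)·v + (-1857/640) = 0
  disc = (77/50)² − 4·(5/8)·(-1857/640) = 1540081/160000 ; √disc = 1241/400
  v_R = (−(77/50) + 1241/400) / (2·(5/8)) = 5/4 m/s
check:
T_s = v_R/a_R = (5/4)/(4/5) = 1.5625 s
robot in T_r: 1.2500·0.0400 = 0.0500 m
robot covers 1.2500·1.5625 − ½·0.8000·1.5625² = 0.9766 m while stopping
human over T_r+T_s: 1.2000·(0.0400+1.5625) = 1.9230 m
C+Z_d+Z_r = 0.2000+0.0150+0.0050 = 0.2200 m
sum ≈ 0.0500+0.9766+1.9230+0.2200 ≈ 3.1696 m = S ✓

v_R_max = 5/4 m/s = 1.2500 m/s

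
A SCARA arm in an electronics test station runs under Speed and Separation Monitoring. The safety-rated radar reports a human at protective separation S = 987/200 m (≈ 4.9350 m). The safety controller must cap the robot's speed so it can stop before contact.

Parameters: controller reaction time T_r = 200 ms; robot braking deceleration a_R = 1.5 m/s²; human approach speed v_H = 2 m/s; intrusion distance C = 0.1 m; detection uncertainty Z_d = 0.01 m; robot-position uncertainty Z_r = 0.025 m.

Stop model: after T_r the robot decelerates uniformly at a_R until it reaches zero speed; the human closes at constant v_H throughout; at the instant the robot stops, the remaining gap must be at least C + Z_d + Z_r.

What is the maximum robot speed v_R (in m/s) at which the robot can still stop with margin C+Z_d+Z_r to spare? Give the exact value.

v_R_max = 2 m/s = 2.0000 m/s

quadratic (1/3)·v² + (23/15)·v + (-22/5) = 0
  disc = (23/15)² − 4·(1/3)·(-22/5) = 1849/225 ; √disc = 43/15
  v_R = (−(23/15) + 43/15) / (2·(1/3)) = 2 m/s
check:
T_s = v_R/a_R = 2/(3/2) = 1.3333 s
reaction-phase robot travel = 2.0000·0.2000 = 0.4000 m
robot covers 2.0000·1.3333 − ½·1.5000·1.3333² = 1.3333 m while stopping
person approaches 2.0000·(0.2000+1.3333) = 3.0667 m
residual clearance needed = 0.1000+0.0100+0.0250 = 0.1350 m
sum ≈ 0.4000+1.3333+3.0667+0.1350 ≈ 4.9350 m = S ✓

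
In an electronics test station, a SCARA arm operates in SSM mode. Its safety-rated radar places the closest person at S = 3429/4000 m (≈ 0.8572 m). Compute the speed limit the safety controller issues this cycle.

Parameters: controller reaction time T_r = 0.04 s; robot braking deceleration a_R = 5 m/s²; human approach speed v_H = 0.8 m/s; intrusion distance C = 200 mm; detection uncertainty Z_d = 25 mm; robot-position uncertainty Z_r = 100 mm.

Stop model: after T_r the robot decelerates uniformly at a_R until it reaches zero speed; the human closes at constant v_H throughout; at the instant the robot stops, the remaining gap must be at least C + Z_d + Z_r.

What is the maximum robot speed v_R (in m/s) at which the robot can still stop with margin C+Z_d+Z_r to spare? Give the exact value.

v_R_max = 29/20 m/s = 1.4500 m/s

collect terms ⇒ (1/10)·v_R² + (1/5)·v_R + (-2001/4000) = 0
  disc = (1/5)² − 4·(1/10)·(-2001/4000) = 2401/10000 ; √disc = 49/100
  v_R = (−(1/5) + 49/100) / (2·(1/10)) = 29/20 m/s
check:
braking lasts T_s = (29/20)/5 = 0.2900 s
robot covers v_R·T_r = 1.4500·0.0400 = 0.0580 m before braking
robot covers 1.4500·0.2900 − ½·5.0000·0.2900² = 0.2102 m while stopping
human closes 0.8000·0.3300 = 0.2640 m
residual clearance needed = 0.2000+0.0250+0.1000 = 0.3250 m
sum ≈ 0.0580+0.2102+0.2640+0.3250 ≈ 0.8572 m = S ✓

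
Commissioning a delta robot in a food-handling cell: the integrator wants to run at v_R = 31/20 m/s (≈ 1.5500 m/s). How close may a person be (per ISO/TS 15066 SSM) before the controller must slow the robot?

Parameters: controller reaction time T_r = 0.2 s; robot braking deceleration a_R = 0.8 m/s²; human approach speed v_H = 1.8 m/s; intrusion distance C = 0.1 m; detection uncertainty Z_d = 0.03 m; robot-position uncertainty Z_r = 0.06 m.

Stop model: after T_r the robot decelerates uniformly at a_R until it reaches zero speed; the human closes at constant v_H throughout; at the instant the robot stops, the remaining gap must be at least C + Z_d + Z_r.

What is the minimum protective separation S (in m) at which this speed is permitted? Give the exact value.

stop time T_s = (31/20)/(4/5) = 1.9375 s
reaction-phase robot travel = 1.5500·0.2000 = 0.3100 m
robot under decel: 1.5500²/(2·0.8000) = 1.5016 m
human over T_r+T_s: 1.8000·(0.2000+1.9375) = 3.8475 m
residual clearance needed = 0.1000+0.0300+0.0600 = 0.1900 m
S_min ≈ 0.3100+1.5016+3.8475+0.1900  ⇒  S_min = 18717/3200 m

S_min = 18717/3200 m = 5.8491 m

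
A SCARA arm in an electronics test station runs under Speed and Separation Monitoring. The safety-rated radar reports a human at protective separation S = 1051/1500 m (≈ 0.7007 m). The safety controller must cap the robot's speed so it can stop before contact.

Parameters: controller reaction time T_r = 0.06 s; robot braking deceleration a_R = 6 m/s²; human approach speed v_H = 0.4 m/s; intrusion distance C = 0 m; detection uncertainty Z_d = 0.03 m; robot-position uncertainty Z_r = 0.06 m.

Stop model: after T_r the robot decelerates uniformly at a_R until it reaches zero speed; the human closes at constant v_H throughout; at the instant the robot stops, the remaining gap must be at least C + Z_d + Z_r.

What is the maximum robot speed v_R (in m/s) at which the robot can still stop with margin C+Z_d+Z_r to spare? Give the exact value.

v_R_max = 2 m/s = 2.0000 m/s

quadratic (1/12)·v² + (19/150)·v + (-44/75) = 0
  disc = (19/150)² − 4·(1/12)·(-44/75) = 529/2500 ; √disc = 23/50
  v_R = (−(19/150) + 23/50) / (2·(1/12)) = 2 m/s
check:
stop time T_s = 2/6 = 0.3333 s
reaction-phase robot travel = 2.0000·0.0600 = 0.1200 m
braking distance = 2.0000²/(2·6.0000) = 0.3333 m
person approaches 0.4000·(0.0600+0.3333) = 0.1573 m
C+Z_d+Z_r = 0.0000+0.0300+0.0600 = 0.0900 m
sum ≈ 0.1200+0.3333+0.1573+0.0900 ≈ 0.7007 m = S ✓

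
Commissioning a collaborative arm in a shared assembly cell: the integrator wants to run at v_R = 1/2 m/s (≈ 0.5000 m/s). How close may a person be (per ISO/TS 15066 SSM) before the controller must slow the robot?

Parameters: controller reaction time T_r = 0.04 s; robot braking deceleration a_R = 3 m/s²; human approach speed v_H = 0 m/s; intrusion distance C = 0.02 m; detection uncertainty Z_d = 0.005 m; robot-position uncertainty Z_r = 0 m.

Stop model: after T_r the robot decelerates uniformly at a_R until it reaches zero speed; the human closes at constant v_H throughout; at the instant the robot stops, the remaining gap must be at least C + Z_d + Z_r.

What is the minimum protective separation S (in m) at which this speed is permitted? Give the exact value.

S_min = 13/150 m = 0.0867 m

T_s = v_R/a_R = (1/2)/3 = 0.1667 s
reaction-phase robot travel = 0.5000·0.0400 = 0.0200 m
robot covers 0.5000·0.1667 − ½·3.0000·0.1667² = 0.0417 m while stopping
person approaches 0.0000·(0.0400+0.1667) = 0.0000 m
C+Z_d+Z_r = 0.0200+0.0050+0.0000 = 0.0250 m
S_min ≈ 0.0200+0.0417+0.0000+0.0250  ⇒  S_min = 13/150 m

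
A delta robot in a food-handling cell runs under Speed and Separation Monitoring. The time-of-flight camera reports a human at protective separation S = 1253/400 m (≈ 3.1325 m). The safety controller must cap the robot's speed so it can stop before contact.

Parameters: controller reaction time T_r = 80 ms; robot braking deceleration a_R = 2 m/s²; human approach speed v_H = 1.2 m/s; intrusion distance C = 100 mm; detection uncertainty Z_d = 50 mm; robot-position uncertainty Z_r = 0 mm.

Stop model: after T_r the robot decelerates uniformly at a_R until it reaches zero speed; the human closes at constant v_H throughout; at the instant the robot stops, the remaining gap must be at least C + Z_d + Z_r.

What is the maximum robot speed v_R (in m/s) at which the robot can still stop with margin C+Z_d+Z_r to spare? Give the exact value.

v_R_max = 23/10 m/s = 2.3000 m/s

at the boundary: (1/4)·v² + (17/25)·v + (-5773/2000) = 0
  disc = (17/25)² − 4·(1/4)·(-5773/2000) = 33489/10000 ; √disc = 183/100
  v_R = (−(17/25) + 183/100) / (2·(1/4)) = 23/10 m/s
check:
stop time T_s = (23/10)/2 = 1.1500 s
reaction-phase robot travel = 2.3000·0.0800 = 0.1840 m
robot under decel: 2.3000²/(2·2.0000) = 1.3225 m
human closes 1.2000·1.2300 = 1.4760 m
margins: 0.1000+0.0500+0.0000 = 0.1500 m
sum ≈ 0.1840+1.3225+1.4760+0.1500 ≈ 3.1325 m = S ✓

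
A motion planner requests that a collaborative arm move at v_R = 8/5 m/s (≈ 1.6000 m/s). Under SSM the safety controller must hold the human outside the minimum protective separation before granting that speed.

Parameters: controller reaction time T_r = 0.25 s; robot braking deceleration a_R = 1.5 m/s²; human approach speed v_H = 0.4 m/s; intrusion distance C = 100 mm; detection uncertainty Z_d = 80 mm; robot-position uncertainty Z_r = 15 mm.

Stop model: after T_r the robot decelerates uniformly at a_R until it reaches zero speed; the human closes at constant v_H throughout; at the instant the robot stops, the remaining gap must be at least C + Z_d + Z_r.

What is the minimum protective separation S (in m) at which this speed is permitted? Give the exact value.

S_min = 79/40 m = 1.9750 m

braking lasts T_s = (8/5)/(3/2) = 1.0667 s
robot covers v_R·T_r = 1.6000·0.2500 = 0.4000 m before braking
robot covers 1.6000·1.0667 − ½·1.5000·1.0667² = 0.8533 m while stopping
human over T_r+T_s: 0.4000·(0.2500+1.0667) = 0.5267 m
margins: 0.1000+0.0800+0.0150 = 0.1950 m
S_min ≈ 0.4000+0.8533+0.5267+0.1950  ⇒  S_min = 79/40 m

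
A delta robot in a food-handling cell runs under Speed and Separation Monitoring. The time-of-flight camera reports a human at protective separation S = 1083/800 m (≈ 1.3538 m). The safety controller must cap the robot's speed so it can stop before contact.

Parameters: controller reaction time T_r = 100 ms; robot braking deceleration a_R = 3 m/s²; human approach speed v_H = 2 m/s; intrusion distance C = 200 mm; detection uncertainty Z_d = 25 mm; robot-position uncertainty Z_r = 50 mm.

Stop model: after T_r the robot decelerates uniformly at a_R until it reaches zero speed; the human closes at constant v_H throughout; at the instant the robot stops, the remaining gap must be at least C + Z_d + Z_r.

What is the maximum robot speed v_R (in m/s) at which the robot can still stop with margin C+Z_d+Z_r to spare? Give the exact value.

at the boundary: (1/6)·v² + (23/30)·v + (-703/800) = 0
  disc = (23/30)² − 4·(1/6)·(-703/800) = 169/144 ; √disc = 13/12
  v_R = (−(23/30) + 13/12) / (2·(1/6)) = 19/20 m/s
check:
stop time T_s = (19/20)/3 = 0.3167 s
robot covers v_R·T_r = 0.9500·0.1000 = 0.0950 m before braking
braking distance = 0.9500²/(2·3.0000) = 0.1504 m
person approaches 2.0000·(0.1000+0.3167) = 0.8333 m
margins: 0.2000+0.0250+0.0500 = 0.2750 m
sum ≈ 0.0950+0.1504+0.8333+0.2750 ≈ 1.3538 m = S ✓

v_R_max = 19/20 m/s = 0.9500 m/s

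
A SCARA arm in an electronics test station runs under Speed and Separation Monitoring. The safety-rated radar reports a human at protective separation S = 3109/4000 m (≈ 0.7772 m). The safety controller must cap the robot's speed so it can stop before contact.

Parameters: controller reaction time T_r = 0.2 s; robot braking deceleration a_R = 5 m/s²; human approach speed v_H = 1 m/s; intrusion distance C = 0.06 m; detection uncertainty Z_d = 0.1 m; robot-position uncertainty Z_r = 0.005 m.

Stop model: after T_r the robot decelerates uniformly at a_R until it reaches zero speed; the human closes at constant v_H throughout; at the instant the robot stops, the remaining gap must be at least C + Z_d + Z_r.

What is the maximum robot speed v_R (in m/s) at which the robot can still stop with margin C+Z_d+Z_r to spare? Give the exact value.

quadratic (1/10)·v² + (2/5)·v + (-1649/4000) = 0
  disc = (2/5)² − 4·(1/10)·(-1649/4000) = 3249/10000 ; √disc = 57/100
  v_R = (−(2/5) + 57/100) / (2·(1/10)) = 17/20 m/s
check:
braking lasts T_s = (17/20)/5 = 0.1700 s
robot covers v_R·T_r = 0.8500·0.2000 = 0.1700 m before braking
robot under decel: 0.8500²/(2·5.0000) = 0.0722 m
human over T_r+T_s: 1.0000·(0.2000+0.1700) = 0.3700 m
C+Z_d+Z_r = 0.0600+0.1000+0.0050 = 0.1650 m
sum ≈ 0.1700+0.0722+0.3700+0.1650 ≈ 0.7772 m = S ✓

v_R_max = 17/20 m/s = 0.8500 m/s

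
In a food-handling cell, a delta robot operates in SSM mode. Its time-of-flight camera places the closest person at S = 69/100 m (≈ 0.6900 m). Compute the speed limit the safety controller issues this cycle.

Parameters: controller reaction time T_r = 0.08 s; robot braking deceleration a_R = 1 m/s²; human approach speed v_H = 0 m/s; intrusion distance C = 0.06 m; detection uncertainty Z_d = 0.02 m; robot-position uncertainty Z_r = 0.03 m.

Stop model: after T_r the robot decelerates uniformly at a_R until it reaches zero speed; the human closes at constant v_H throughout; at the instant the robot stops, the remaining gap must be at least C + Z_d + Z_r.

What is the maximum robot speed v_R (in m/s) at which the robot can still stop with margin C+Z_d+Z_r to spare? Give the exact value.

v_R_max = 1 m/s = 1.0000 m/s

quadratic (1/2)·v² + (2/25)·v + (-29/50) = 0
  disc = (2/25)² − 4·(1/2)·(-29/50) = 729/625 ; √disc = 27/25
  v_R = (−(2/25) + 27/25) / (2·(1/2)) = 1 m/s
check:
braking lasts T_s = 1/1 = 1.0000 s
reaction-phase robot travel = 1.0000·0.0800 = 0.0800 m
robot covers 1.0000·1.0000 − ½·1.0000·1.0000² = 0.5000 m while stopping
human closes 0.0000·1.0800 = 0.0000 m
residual clearance needed = 0.0600+0.0200+0.0300 = 0.1100 m
sum ≈ 0.0800+0.5000+0.0000+0.1100 ≈ 0.6900 m = S ✓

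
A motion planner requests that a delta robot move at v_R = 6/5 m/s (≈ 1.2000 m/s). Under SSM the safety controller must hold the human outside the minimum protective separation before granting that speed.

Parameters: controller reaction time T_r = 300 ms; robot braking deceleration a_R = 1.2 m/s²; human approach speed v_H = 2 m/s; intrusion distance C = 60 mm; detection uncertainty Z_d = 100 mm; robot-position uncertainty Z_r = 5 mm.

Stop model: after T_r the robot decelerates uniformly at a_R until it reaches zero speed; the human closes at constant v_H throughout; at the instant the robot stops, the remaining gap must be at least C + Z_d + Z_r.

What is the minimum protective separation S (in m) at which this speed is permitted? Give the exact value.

S_min = 149/40 m = 3.7250 m

T_s = v_R/a_R = (6/5)/(6/5) = 1.0000 s
robot covers v_R·T_r = 1.2000·0.3000 = 0.3600 m before braking
robot covers 1.2000·1.0000 − ½·1.2000·1.0000² = 0.6000 m while stopping
human closes 2.0000·1.3000 = 2.6000 m
margins: 0.0600+0.1000+0.0050 = 0.1650 m
S_min ≈ 0.3600+0.6000+2.6000+0.1650  ⇒  S_min = 149/40 m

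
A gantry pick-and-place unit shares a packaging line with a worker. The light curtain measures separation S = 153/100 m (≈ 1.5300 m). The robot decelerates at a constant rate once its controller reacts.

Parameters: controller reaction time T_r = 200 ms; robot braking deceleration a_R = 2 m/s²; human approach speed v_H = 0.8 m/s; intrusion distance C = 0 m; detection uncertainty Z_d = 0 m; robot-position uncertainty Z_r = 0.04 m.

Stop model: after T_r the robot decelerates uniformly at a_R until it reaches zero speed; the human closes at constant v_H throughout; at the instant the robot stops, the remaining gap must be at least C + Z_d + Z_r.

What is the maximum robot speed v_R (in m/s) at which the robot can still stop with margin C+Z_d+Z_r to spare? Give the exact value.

v_R_max = 7/5 m/s = 1.4000 m/s

collect terms ⇒ (1/4)·v_R² + (3/5)·v_R + (-133/100) = 0
  disc = (3/5)² − 4·(1/4)·(-133/100) = 169/100 ; √disc = 13/10
  v_R = (−(3/5) + 13/10) / (2·(1/4)) = 7/5 m/s
check:
stop time T_s = (7/5)/2 = 0.7000 s
robot in T_r: 1.4000·0.2000 = 0.2800 m
robot under decel: 1.4000²/(2·2.0000) = 0.4900 m
person approaches 0.8000·(0.2000+0.7000) = 0.7200 m
margins: 0.0000+0.0000+0.0400 = 0.0400 m
sum ≈ 0.2800+0.4900+0.7200+0.0400 ≈ 1.5300 m = S ✓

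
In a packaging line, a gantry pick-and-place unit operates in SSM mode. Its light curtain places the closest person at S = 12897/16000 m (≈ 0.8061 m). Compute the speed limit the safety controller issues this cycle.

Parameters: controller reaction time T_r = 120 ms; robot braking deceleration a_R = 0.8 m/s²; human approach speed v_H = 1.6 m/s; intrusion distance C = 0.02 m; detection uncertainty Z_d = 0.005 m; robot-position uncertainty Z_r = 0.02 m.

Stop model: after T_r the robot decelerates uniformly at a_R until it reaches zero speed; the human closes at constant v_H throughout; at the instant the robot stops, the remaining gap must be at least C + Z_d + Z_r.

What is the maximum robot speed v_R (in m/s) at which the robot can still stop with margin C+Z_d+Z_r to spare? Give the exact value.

v_R_max = 1/4 m/s = 0.2500 m/s

collect terms ⇒ (5/8)·v_R² + (53/25)·v_R + (-1821/3200) = 0
  disc = (53/25)² − 4·(5/8)·(-1821/3200) = 946729/160000 ; √disc = 973/400
  v_R = (−(53/25) + 973/400) / (2·(5/8)) = 1/4 m/s
check:
braking lasts T_s = (1/4)/(4/5) = 0.3125 s
robot covers v_R·T_r = 0.2500·0.1200 = 0.0300 m before braking
robot covers 0.2500·0.3125 − ½·0.8000·0.3125² = 0.0391 m while stopping
person approaches 1.6000·(0.1200+0.3125) = 0.6920 m
C+Z_d+Z_r = 0.0200+0.0050+0.0200 = 0.0450 m
sum ≈ 0.0300+0.0391+0.6920+0.0450 ≈ 0.8061 m = S ✓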